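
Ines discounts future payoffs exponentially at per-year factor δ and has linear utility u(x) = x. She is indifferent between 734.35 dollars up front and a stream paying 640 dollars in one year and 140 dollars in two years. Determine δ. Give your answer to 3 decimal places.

δ ≈ 0.950

Equating present values: 734.35 = 640δ + 140δ².
That is, 140δ² + 640δ − 734.35 = 0, a quadratic in δ.
δ = (−640 + √(640² + 4·140·734.35)) / (2·140) = (−640 + √820836.00) / 280 ≈ 0.950.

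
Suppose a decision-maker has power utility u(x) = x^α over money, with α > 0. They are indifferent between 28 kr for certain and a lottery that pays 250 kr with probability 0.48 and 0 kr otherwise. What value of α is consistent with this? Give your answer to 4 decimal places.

The lottery's expected utility is 0.48·u(250) + 0.52·u(0) = 0.48·250^α (since u(0) = 0 for α > 0).
Equating: 28^α = 0.48·250^α, i.e. 0.1120^α = 0.48.
Taking logs: α·ln(28/250) = ln(0.48), so α = -0.7339692 / -2.1892564 ≈ 0.3353.

α ≈ 0.3353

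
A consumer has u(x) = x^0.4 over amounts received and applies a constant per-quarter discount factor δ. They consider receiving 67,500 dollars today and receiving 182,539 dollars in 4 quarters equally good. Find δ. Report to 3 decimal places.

Equating discounted utilities: u(67500) = δ^4·u(182539) ⇒ δ^4 = u(67500)/u(182539).
With u(x) = x^0.4: δ^4 = 67500^0.4/182539^0.4 = (67500/182539)^0.4 = 0.67171.
Hence δ = (0.67171)^(1/4) = 0.90530.

δ ≈ 0.905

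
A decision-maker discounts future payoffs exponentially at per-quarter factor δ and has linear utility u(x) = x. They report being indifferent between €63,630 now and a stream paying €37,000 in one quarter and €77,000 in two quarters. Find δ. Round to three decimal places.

Equating present values: 63630 = 37000δ + 77000δ².
Rearranged: 77000δ² + 37000δ − 63630 = 0.
The positive root is δ = [−37000 + √(37000² + 4·77000·63630)] / (2·77000) = (−37000 + 144800.000)/154000 ≈ 0.700.

δ ≈ 0.700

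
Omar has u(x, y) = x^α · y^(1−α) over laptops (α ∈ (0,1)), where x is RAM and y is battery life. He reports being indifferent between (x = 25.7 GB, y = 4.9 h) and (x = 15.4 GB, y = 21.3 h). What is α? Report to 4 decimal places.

The Cobb–Douglas utilities coincide, so 25.7^α·4.9^(1−α) = 15.4^α·21.3^(1−α).
Rearrange to (25.7/15.4)^α = (21.3/4.9)^(1−α) and take logs: α·0.5121235 = (1−α)·1.4694719.
With A = 0.5121235 and B = 1.4694719: α·A = (1−α)·B, so α = B/(A+B) = 1.4694719/1.9815954 ≈ 0.7416.

α ≈ 0.7416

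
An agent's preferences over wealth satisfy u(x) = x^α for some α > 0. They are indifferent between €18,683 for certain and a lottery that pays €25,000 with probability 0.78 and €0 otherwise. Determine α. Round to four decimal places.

α ≈ 0.8531

EU(lottery) = 0.78·25000^α + 0.22·0 = 0.78·25000^α.
Equating: 18683^α = 0.78·25000^α, i.e. 0.7473^α = 0.78.
Taking logs: α·ln(18683/25000) = ln(0.78), so α = -0.2484614 / -0.2912618 ≈ 0.8531.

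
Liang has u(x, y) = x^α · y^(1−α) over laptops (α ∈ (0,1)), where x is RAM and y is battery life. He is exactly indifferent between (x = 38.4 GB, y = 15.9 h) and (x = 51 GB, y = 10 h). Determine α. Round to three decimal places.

α ≈ 0.620

Set the two utilities equal: 38.4^α·15.9^(1−α) = 51^α·10^(1−α).
(38.4/51)^α = (10/15.9)^(1−α); take logs: α·ln(38.4/51) = (1−α)·ln(10/15.9), i.e. α·-0.283768 = (1−α)·-0.463734.
Thus α·(-0.747502) = -0.463734, so α = -0.463734/-0.747502 ≈ 0.620.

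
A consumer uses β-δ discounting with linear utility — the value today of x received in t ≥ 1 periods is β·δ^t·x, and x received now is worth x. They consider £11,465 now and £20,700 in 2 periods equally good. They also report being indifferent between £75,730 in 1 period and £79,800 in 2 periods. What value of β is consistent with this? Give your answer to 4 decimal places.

Both payoffs in the second observation are in the future, so β drops out: δ^1·75730 = δ^2·79800 ⇒ δ = 75730/79800 = 0.94900.
Substituting δ into 11465 = β·δ^2·20700: β = 11465/(18642.342) ≈ 0.6150.

β ≈ 0.6150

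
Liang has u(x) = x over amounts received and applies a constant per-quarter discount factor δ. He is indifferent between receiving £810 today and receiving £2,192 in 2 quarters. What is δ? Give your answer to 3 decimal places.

δ ≈ 0.608

The payoff in 2 quarters is discounted by δ^2, so u(810) = δ^2·u(2192) and δ^2 = u(810)/u(2192).
With u(x) = x: δ^2 = 810/2192 = 0.36953.
So δ = 0.36953^(1/2) ≈ 0.608.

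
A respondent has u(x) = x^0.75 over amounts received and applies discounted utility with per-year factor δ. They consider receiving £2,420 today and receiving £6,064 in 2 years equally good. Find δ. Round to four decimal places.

Indifference means u(2420) = δ^2 · u(6064), so δ^2 = u(2420)/u(6064).
Since u(x) = x^0.75, δ^2 = (2420/6064)^0.75 = 0.39908^0.75 = 0.50210.
Hence δ = (0.50210)^(1/2) = 0.708592.

δ ≈ 0.7086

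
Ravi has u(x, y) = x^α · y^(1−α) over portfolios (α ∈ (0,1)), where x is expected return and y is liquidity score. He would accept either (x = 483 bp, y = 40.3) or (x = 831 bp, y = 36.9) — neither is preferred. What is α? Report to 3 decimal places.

Indifference: 483^α · 40.3^(1−α) = 831^α · 36.9^(1−α).
Taking logs: α·ln 483 + (1−α)·ln 40.3 = α·ln 831 + (1−α)·ln 36.9, i.e. α·-0.542613 = (1−α)·-0.088140.
Thus α·(-0.630753) = -0.088140, so α = -0.088140/-0.630753 ≈ 0.140.

α ≈ 0.140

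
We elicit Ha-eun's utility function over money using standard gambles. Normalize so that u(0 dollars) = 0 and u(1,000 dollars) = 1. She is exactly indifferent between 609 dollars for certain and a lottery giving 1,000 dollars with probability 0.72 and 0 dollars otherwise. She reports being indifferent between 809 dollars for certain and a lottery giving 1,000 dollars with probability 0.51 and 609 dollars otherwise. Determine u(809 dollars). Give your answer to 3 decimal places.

The first gamble pins u(609 dollars): it must equal 0.72·1 + 0.28·0 = 0.72.
Then u(809 dollars) = 0.51·u(1,000 dollars) + 0.49·u(609 dollars) = 0.51·1.00 + 0.49·0.72 = 0.8628.

0.863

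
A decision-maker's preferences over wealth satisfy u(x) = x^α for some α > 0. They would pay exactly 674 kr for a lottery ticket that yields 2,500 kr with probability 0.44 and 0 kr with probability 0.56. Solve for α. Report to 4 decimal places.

α ≈ 0.6263

The lottery's expected utility is 0.44·u(2500) + 0.56·u(0) = 0.44·2500^α (since u(0) = 0 for α > 0).
Equating: 674^α = 0.44·2500^α, i.e. 0.2696^α = 0.44.
α = ln(0.44) / ln(674/2500) = -0.8209806/-1.3108159 ≈ 0.6263.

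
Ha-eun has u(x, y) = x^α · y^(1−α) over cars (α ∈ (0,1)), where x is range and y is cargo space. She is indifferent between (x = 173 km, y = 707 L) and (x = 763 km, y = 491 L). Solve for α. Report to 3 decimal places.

α ≈ 0.197

Set the two utilities equal: 173^α·707^(1−α) = 763^α·491^(1−α).
Rearrange to (173/763)^α = (491/707)^(1−α) and take logs: α·-1.483966 = (1−α)·-0.364587.
Thus α·(-1.848553) = -0.364587, so α = -0.364587/-1.848553 ≈ 0.197.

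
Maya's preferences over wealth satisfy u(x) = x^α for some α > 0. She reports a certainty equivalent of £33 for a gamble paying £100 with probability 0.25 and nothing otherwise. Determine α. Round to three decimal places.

The lottery's expected utility is 0.25·u(100) + 0.75·u(0) = 0.25·100^α (since u(0) = 0 for α > 0).
Setting u(33) equal to that: 33^α = 0.25·100^α ⇒ (33/100)^α = 0.25.
Taking logs: α·ln(33/100) = ln(0.25), so α = -1.386294 / -1.108663 ≈ 1.250.

α ≈ 1.250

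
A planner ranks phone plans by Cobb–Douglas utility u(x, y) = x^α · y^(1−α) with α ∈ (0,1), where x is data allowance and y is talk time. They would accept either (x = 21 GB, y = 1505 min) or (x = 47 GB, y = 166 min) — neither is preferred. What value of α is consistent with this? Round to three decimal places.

Indifference: 21^α · 1505^(1−α) = 47^α · 166^(1−α).
Rearrange to (21/47)^α = (166/1505)^(1−α) and take logs: α·-0.805625 = (1−α)·-2.204560.
Thus α·(-3.010185) = -2.204560, so α = -2.204560/-3.010185 ≈ 0.732.

α ≈ 0.732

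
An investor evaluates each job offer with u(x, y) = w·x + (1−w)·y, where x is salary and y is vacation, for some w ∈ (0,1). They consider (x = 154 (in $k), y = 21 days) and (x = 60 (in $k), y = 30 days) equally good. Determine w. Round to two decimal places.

u(154,21) = u(60,30) means w·154 + (1−w)·21 = w·60 + (1−w)·30.
Collecting terms: w·94 = (1−w)·9.
Hence w = 9/(94+9) = 9/103 = 0.09.

w = 0.09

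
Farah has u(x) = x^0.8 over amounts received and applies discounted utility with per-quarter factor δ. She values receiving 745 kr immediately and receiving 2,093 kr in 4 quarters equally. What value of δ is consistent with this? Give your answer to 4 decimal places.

Equating discounted utilities: u(745) = δ^4·u(2093) ⇒ δ^4 = u(745)/u(2093).
With u(x) = x^0.8: δ^4 = 745^0.8/2093^0.8 = (745/2093)^0.8 = 0.43763.
So δ = 0.43763^(1/4) ≈ 0.8133.

δ ≈ 0.8133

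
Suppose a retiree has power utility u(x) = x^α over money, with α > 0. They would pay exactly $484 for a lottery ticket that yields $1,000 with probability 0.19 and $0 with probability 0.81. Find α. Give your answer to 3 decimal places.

α ≈ 2.289

EU(lottery) = 0.19·1000^α + 0.81·0 = 0.19·1000^α.
Indifference: 484^α = 0.19·1000^α, so (484/1000)^α = 0.19.
Taking logs: α·ln(484/1000) = ln(0.19), so α = -1.660731 / -0.725670 ≈ 2.289.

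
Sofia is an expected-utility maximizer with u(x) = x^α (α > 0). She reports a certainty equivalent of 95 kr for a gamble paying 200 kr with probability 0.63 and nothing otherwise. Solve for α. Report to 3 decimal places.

α ≈ 0.621

EU(lottery) = 0.63·200^α + 0.37·0 = 0.63·200^α.
Indifference: 95^α = 0.63·200^α, so (95/200)^α = 0.63.
Taking logs: α·ln(95/200) = ln(0.63), so α = -0.462035 / -0.744440 ≈ 0.621.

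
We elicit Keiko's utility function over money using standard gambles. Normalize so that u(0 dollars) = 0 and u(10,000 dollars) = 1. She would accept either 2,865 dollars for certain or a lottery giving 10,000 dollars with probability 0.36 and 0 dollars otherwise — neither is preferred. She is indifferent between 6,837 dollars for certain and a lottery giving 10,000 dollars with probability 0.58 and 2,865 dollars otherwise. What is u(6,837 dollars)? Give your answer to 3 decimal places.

0.731

First, u(2,865 dollars) = 0.36·u(10,000 dollars) + 0.64·u(0 dollars) = 0.36.
Then u(6,837 dollars) = 0.58·u(10,000 dollars) + 0.42·u(2,865 dollars) = 0.58·1.00 + 0.42·0.36 = 0.7312.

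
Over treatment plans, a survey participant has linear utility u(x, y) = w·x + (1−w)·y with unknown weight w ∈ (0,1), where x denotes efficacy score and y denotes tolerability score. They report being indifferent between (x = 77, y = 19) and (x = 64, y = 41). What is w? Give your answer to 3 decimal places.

w = 0.629

Indifference: w·77 + (1−w)·19 = w·64 + (1−w)·41.
Collecting terms: w·13 = (1−w)·22.
So w/(1−w) = 22/13 = 1.6923, giving w = 22/(13+22) = 0.629.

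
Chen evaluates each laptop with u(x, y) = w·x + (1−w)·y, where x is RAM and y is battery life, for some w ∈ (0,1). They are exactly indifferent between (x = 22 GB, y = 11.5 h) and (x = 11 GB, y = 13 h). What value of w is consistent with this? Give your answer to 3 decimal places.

w = 0.120

u(22,11.5) = u(11,13) means w·22 + (1−w)·11.5 = w·11 + (1−w)·13.
Rearranging, 11·w − 1.5·(1−w) = 0.
So w/(1−w) = 1.5/11 = 0.1364, giving w = 1.5/(11+1.5) = 0.120.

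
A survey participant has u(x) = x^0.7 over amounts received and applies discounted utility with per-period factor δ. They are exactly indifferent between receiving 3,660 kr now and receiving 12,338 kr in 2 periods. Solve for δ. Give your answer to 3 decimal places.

δ ≈ 0.654

Indifference means u(3660) = δ^2 · u(12338), so δ^2 = u(3660)/u(12338).
Since u(x) = x^0.7, δ^2 = (3660/12338)^0.7 = 0.29664^0.7 = 0.42714.
So δ = 0.42714^(1/2) ≈ 0.654.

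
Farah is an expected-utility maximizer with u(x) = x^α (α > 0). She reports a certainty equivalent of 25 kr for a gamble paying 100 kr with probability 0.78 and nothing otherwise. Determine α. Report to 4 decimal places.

The lottery's expected utility is 0.78·u(100) + 0.22·u(0) = 0.78·100^α (since u(0) = 0 for α > 0).
Setting u(25) equal to that: 25^α = 0.78·100^α ⇒ (25/100)^α = 0.78.
α = ln(0.78) / ln(25/100) = -0.2484614/-1.3862944 ≈ 0.1792.

α ≈ 0.1792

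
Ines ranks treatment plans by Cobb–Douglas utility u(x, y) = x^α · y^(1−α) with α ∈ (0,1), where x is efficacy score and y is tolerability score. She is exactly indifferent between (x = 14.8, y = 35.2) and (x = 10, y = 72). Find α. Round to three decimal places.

α ≈ 0.646

Set the two utilities equal: 14.8^α·35.2^(1−α) = 10^α·72^(1−α).
Rearrange to (14.8/10)^α = (72/35.2)^(1−α) and take logs: α·0.392042 = (1−α)·0.715620.
With A = 0.392042 and B = 0.715620: α·A = (1−α)·B, so α = B/(A+B) = 0.715620/1.107662 ≈ 0.646.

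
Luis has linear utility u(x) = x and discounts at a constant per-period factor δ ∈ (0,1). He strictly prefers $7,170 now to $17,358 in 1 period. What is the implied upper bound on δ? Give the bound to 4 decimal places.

Comparing present values: 7170 > δ·17358.
Dividing through by 17358 gives δ < 0.41307.

δ < 0.4131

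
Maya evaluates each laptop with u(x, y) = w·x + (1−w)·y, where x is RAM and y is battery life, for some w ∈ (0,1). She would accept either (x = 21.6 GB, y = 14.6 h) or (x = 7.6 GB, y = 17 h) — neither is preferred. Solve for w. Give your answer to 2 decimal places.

w = 0.15

Equating utilities: w·21.6 + (1−w)·14.6 = w·7.6 + (1−w)·17.
Collecting terms: w·14 = (1−w)·2.4.
So w/(1−w) = 2.4/14 = 0.1714, giving w = 2.4/(14+2.4) = 0.15.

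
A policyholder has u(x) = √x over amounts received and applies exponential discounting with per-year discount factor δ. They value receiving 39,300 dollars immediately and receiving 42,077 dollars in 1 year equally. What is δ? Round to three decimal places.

δ ≈ 0.966

Equating discounted utilities: u(39300) = δ·u(42077) ⇒ δ = u(39300)/u(42077).
Since u(x) = √x, δ = √(39300/42077) = 0.96644.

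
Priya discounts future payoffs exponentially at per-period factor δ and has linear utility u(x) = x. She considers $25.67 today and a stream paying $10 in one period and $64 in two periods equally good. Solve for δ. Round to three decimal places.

δ ≈ 0.560

Present value of the stream is 10·δ + 64·δ². Indifference gives 10δ + 64δ² = 25.67.
So 64δ² + 10δ − 25.67 = 0.
By the quadratic formula (taking the positive root), δ = (−10 + √6671.52) / 128 ≈ 0.560.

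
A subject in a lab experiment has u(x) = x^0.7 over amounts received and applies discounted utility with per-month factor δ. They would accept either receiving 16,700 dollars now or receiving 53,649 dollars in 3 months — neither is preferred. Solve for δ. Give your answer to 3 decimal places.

Indifference means u(16700) = δ^3 · u(53649), so δ^3 = u(16700)/u(53649).
Since u(x) = x^0.7, δ^3 = (16700/53649)^0.7 = 0.31128^0.7 = 0.44178.
Hence δ = (0.44178)^(1/3) = 0.76162.

δ ≈ 0.762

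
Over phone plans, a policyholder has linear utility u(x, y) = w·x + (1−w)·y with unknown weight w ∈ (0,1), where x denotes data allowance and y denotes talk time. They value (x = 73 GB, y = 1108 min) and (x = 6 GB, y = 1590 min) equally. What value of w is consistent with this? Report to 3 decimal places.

Indifference: w·73 + (1−w)·1108 = w·6 + (1−w)·1590.
w·(73−6) = (1−w)·(1590−1108), i.e. w·67 = (1−w)·482.
Hence w = 482/(67+482) = 482/549 = 0.878.

w = 0.878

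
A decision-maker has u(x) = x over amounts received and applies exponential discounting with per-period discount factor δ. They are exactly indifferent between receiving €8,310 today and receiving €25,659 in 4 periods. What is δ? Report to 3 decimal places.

δ ≈ 0.754

The payoff in 4 periods is discounted by δ^4, so u(8310) = δ^4·u(25659) and δ^4 = u(8310)/u(25659).
With u(x) = x: δ^4 = 8310/25659 = 0.32386.
Hence δ = (0.32386)^(1/4) = 0.75438.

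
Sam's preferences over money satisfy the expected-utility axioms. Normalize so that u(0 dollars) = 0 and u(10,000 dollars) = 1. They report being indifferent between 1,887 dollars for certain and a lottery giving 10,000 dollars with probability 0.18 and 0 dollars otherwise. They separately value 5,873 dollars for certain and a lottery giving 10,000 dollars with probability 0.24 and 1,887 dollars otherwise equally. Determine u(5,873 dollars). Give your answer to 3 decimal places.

From the first indifference, u(1,887 dollars) = 0.18·u(10,000 dollars) + 0.82·u(0 dollars) = 0.18·1 + 0.82·0 = 0.18.
The second indifference gives u(5,873 dollars) = 0.24·u(10,000 dollars) + 0.76·u(1,887 dollars) = 0.24·1.00 + 0.76·0.18 = 0.3768.

0.377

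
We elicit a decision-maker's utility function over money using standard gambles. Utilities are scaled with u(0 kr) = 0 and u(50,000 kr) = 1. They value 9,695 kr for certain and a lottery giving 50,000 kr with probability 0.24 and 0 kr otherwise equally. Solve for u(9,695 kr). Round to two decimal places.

0.24

The indifference gives u(9,695 kr) = 0.24·u(50,000 kr) + 0.76·u(0 kr) = 0.24·1 + 0.76·0 = 0.24.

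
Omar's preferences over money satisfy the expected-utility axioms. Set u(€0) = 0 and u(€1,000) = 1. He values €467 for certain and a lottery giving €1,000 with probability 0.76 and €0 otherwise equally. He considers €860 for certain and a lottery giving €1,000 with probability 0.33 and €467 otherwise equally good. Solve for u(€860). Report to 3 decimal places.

0.839

From the first indifference, u(€467) = 0.76·u(€1,000) + 0.24·u(€0) = 0.76·1 + 0.24·0 = 0.76.
The second indifference gives u(€860) = 0.33·u(€1,000) + 0.67·u(€467) = 0.33·1.00 + 0.67·0.76 = 0.8392.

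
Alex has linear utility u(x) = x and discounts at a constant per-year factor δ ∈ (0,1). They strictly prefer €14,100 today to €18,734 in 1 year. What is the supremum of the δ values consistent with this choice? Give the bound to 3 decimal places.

Under u(x) = x this choice says 14100 > δ·18734.
Dividing through by 18734 gives δ < 0.75264.

δ < 0.753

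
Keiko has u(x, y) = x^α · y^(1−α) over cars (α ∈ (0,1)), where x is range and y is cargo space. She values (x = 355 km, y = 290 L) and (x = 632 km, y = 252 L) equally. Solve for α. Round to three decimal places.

The Cobb–Douglas utilities coincide, so 355^α·290^(1−α) = 632^α·252^(1−α).
Rearrange to (355/632)^α = (252/290)^(1−α) and take logs: α·-0.576772 = (1−α)·-0.140452.
So α/(1−α) = (-0.140452)/(-0.576772) = 0.243514, and α = 0.243514/1.243514 ≈ 0.196.

α ≈ 0.196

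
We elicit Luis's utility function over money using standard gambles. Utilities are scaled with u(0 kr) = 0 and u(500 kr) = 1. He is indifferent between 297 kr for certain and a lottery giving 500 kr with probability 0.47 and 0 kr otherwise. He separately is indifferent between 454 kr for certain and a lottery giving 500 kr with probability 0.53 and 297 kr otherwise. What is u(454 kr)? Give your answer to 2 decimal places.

The first gamble pins u(297 kr): it must equal 0.47·1 + 0.53·0 = 0.47.
Chaining: u(454 kr) = 0.53·1.00 + 0.47·0.47 = 0.7509.

0.75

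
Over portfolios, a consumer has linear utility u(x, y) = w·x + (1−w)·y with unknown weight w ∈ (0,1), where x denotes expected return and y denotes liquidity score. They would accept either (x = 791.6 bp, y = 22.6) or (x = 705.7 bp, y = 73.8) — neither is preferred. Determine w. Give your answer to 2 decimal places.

Equating utilities: w·791.6 + (1−w)·22.6 = w·705.7 + (1−w)·73.8.
Collecting terms: w·85.9 = (1−w)·51.2.
The marginal rate of substitution is 51.2/85.9, so w = 51.2/(85.9+51.2) = 0.37.

w = 0.37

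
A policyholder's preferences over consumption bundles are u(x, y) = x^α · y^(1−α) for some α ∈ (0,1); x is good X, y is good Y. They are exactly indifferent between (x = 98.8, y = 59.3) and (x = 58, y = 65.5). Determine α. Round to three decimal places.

Indifference: 98.8^α · 59.3^(1−α) = 58^α · 65.5^(1−α).
Rearrange to (98.8/58)^α = (65.5/59.3)^(1−α) and take logs: α·0.532655 = (1−α)·0.099441.
Thus α·(0.632096) = 0.099441, so α = 0.099441/0.632096 ≈ 0.157.

α ≈ 0.157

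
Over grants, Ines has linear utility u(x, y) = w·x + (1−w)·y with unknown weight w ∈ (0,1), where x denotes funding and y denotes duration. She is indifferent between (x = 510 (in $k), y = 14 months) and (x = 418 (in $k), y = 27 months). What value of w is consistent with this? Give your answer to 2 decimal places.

Equating utilities: w·510 + (1−w)·14 = w·418 + (1−w)·27.
Rearranging, 92·w − 13·(1−w) = 0.
The marginal rate of substitution is 13/92, so w = 13/(92+13) = 0.12.

w = 0.12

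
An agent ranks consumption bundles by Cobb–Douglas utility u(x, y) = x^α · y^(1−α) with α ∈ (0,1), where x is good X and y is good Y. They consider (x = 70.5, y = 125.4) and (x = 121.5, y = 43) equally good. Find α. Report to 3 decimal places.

The Cobb–Douglas utilities coincide, so 70.5^α·125.4^(1−α) = 121.5^α·43^(1−α).
Taking logs: α·ln 70.5 + (1−α)·ln 125.4 = α·ln 121.5 + (1−α)·ln 43, i.e. α·-0.544302 = (1−α)·-1.070309.
Thus α·(-1.614611) = -1.070309, so α = -1.070309/-1.614611 ≈ 0.663.

α ≈ 0.663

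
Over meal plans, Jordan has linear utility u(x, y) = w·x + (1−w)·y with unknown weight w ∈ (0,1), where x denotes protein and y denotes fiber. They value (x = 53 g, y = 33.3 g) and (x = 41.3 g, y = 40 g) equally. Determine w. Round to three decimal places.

Equating utilities: w·53 + (1−w)·33.3 = w·41.3 + (1−w)·40.
w·(53−41.3) = (1−w)·(40−33.3), i.e. w·11.7 = (1−w)·6.7.
The marginal rate of substitution is 6.7/11.7, so w = 6.7/(11.7+6.7) = 0.364.

w = 0.364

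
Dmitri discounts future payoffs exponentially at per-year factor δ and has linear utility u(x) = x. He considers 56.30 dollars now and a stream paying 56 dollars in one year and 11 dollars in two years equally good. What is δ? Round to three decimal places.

δ ≈ 0.860

Equating present values: 56.30 = 56δ + 11δ².
Rearranged: 11δ² + 56δ − 56.30 = 0.
The positive root is δ = [−56 + √(56² + 4·11·56.30)] / (2·11) = (−56 + 74.921)/22 ≈ 0.860.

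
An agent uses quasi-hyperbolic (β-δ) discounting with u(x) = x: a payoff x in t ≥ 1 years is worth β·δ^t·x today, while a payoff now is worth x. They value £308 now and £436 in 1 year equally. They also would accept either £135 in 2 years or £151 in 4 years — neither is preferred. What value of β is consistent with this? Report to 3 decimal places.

Both payoffs in the second observation are in the future, so β drops out: δ^2·135 = δ^4·151 ⇒ δ^2 = 135/151 = 0.89404, so δ = 0.94554.
Now use the now-vs-future pair: 308 = β·δ·436 gives β = 308/(0.94554·436) ≈ 0.747.

β ≈ 0.747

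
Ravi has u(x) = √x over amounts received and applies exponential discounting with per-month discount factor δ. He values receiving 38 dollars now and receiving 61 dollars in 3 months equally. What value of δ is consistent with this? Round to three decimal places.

δ ≈ 0.924

Equating discounted utilities: u(38) = δ^3·u(61) ⇒ δ^3 = u(38)/u(61).
With u(x) = √x: δ^3 = √38/√61 = √(38/61) = 0.78927.
So δ = 0.78927^(1/3) ≈ 0.924.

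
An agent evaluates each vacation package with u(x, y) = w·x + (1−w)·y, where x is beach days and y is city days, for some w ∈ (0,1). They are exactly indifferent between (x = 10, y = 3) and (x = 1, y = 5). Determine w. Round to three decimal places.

w = 0.182

Equating utilities: w·10 + (1−w)·3 = w·1 + (1−w)·5.
w·(10−1) = (1−w)·(5−3), i.e. w·9 = (1−w)·2.
The marginal rate of substitution is 2/9, so w = 2/(9+2) = 0.182.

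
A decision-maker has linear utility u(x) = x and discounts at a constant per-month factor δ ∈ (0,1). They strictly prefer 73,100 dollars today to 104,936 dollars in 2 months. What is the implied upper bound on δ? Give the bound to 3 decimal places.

Comparing present values: 73100 > δ^2·104936.
Dividing by 104936: δ^2 < 0.69662. Both sides are positive, so the square root keeps the direction.
δ < 0.69662^(1/2) = 0.835.

δ < 0.835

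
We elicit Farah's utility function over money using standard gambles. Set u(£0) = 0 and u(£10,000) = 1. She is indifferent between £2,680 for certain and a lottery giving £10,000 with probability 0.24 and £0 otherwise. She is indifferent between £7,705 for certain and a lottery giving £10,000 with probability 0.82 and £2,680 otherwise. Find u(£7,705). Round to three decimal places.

0.863

First, u(£2,680) = 0.24·u(£10,000) + 0.76·u(£0) = 0.24.
Chaining: u(£7,705) = 0.82·1.00 + 0.18·0.24 = 0.8632.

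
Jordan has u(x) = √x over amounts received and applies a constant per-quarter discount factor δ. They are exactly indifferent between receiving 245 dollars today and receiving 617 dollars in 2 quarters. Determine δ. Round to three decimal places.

δ ≈ 0.794

Equating discounted utilities: u(245) = δ^2·u(617) ⇒ δ^2 = u(245)/u(617).
Since u(x) = √x, δ^2 = √(245/617) = 0.63014.
Hence δ = (0.63014)^(1/2) = 0.79382.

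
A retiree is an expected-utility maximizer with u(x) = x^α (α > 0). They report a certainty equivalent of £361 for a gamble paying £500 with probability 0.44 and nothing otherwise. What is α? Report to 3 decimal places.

α ≈ 2.520

EU(lottery) = 0.44·500^α + 0.56·0 = 0.44·500^α.
Equating: 361^α = 0.44·500^α, i.e. 0.7220^α = 0.44.
α = ln(0.44) / ln(361/500) = -0.820981/-0.325730 ≈ 2.520.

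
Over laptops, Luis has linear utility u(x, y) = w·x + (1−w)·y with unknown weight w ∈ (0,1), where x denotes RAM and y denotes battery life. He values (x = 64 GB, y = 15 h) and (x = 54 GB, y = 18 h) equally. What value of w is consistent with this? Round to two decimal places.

Indifference: w·64 + (1−w)·15 = w·54 + (1−w)·18.
w·(64−54) = (1−w)·(18−15), i.e. w·10 = (1−w)·3.
The marginal rate of substitution is 3/10, so w = 3/(10+3) = 0.23.

w = 0.23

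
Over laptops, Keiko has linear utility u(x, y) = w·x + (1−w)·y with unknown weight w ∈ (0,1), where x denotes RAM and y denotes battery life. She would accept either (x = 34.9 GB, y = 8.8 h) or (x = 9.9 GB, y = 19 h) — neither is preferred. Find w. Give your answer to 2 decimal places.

w = 0.29

Indifference: w·34.9 + (1−w)·8.8 = w·9.9 + (1−w)·19.
w·(34.9−9.9) = (1−w)·(19−8.8), i.e. w·25 = (1−w)·10.2.
The marginal rate of substitution is 10.2/25, so w = 10.2/(25+10.2) = 0.29.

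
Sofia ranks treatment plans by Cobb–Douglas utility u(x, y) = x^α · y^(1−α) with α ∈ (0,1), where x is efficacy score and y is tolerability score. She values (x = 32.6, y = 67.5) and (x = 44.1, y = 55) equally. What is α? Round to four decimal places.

α ≈ 0.4040

The Cobb–Douglas utilities coincide, so 32.6^α·67.5^(1−α) = 44.1^α·55^(1−α).
Rearrange to (32.6/44.1)^α = (55/67.5)^(1−α) and take logs: α·-0.3021475 = (1−α)·-0.2047944.
So α/(1−α) = (-0.2047944)/(-0.3021475) = 0.6777961, and α = 0.6777961/1.6777961 ≈ 0.4040.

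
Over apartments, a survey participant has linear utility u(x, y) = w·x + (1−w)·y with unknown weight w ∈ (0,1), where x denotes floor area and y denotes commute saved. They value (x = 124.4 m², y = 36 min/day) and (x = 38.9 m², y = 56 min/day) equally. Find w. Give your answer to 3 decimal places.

Equating utilities: w·124.4 + (1−w)·36 = w·38.9 + (1−w)·56.
Rearranging, 85.5·w − 20·(1−w) = 0.
Hence w = 20/(85.5+20) = 20/105.5 = 0.190.

w = 0.190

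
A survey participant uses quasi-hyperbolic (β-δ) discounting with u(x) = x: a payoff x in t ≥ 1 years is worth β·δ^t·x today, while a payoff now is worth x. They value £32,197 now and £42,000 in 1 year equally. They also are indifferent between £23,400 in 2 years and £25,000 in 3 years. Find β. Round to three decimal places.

β ≈ 0.819

The second indifference involves only future payoffs, so β cancels: β·δ^2·23400 = β·δ^3·25000, giving δ = 23400/25000 = 0.93600.
Substituting δ into 32197 = β·δ·42000: β = 32197/(39312.000) ≈ 0.819.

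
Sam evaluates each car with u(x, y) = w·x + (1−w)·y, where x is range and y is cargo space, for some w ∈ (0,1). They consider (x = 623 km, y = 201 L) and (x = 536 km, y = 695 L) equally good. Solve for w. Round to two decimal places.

u(623,201) = u(536,695) means w·623 + (1−w)·201 = w·536 + (1−w)·695.
Rearranging, 87·w − 494·(1−w) = 0.
The marginal rate of substitution is 494/87, so w = 494/(87+494) = 0.85.

w = 0.85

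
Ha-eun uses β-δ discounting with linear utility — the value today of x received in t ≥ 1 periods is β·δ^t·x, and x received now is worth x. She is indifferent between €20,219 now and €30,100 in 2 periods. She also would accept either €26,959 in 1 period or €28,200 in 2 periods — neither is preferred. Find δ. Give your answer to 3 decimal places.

δ ≈ 0.956

The second indifference involves only future payoffs, so β cancels: β·δ^1·26959 = β·δ^2·28200, giving δ = 26959/28200 = 0.95599.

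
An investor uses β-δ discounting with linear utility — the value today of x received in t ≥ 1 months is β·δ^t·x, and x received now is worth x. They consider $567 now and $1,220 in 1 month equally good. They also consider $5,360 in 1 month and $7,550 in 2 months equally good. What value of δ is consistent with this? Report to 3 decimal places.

δ ≈ 0.710

From the later pair, β·δ^1·5360 = β·δ^2·7550; dividing through, δ = 5360/7550 = 0.70993.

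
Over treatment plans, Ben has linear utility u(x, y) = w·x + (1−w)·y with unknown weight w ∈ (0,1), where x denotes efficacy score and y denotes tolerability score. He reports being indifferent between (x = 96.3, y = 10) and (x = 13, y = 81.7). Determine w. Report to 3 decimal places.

w = 0.463

Equating utilities: w·96.3 + (1−w)·10 = w·13 + (1−w)·81.7.
Rearranging, 83.3·w − 71.7·(1−w) = 0.
The marginal rate of substitution is 71.7/83.3, so w = 71.7/(83.3+71.7) = 0.463.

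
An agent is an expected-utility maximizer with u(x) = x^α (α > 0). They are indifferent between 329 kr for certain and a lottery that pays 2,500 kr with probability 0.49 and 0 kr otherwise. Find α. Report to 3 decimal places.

α ≈ 0.352

The lottery's expected utility is 0.49·u(2500) + 0.51·u(0) = 0.49·2500^α (since u(0) = 0 for α > 0).
Equating: 329^α = 0.49·2500^α, i.e. 0.1316^α = 0.49.
α = ln(0.49) / ln(329/2500) = -0.713350/-2.027988 ≈ 0.352.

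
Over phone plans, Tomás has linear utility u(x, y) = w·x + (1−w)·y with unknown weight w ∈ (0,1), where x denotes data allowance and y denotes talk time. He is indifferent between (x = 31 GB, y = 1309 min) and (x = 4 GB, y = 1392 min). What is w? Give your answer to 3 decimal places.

Indifference: w·31 + (1−w)·1309 = w·4 + (1−w)·1392.
w·(31−4) = (1−w)·(1392−1309), i.e. w·27 = (1−w)·83.
So w/(1−w) = 83/27 = 3.0741, giving w = 83/(27+83) = 0.755.

w = 0.755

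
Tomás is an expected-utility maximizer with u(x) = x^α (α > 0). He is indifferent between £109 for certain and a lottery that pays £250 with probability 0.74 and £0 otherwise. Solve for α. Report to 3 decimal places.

α ≈ 0.363

The lottery's expected utility is 0.74·u(250) + 0.26·u(0) = 0.74·250^α (since u(0) = 0 for α > 0).
Indifference: 109^α = 0.74·250^α, so (109/250)^α = 0.74.
Take logs: α = ln 0.74 / ln(109/250) ≈ 0.36273.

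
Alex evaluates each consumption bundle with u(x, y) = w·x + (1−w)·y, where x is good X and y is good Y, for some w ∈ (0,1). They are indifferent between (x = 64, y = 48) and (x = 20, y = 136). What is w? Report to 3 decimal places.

w = 0.667

Indifference: w·64 + (1−w)·48 = w·20 + (1−w)·136.
w·(64−20) = (1−w)·(136−48), i.e. w·44 = (1−w)·88.
Hence w = 88/(44+88) = 88/132 = 0.667.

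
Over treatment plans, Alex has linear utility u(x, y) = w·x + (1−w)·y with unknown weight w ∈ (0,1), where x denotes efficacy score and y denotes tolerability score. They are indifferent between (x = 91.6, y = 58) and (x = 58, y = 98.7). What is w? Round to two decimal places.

w = 0.55

Indifference: w·91.6 + (1−w)·58 = w·58 + (1−w)·98.7.
Rearranging, 33.6·w − 40.7·(1−w) = 0.
So w/(1−w) = 40.7/33.6 = 1.2113, giving w = 40.7/(33.6+40.7) = 0.55.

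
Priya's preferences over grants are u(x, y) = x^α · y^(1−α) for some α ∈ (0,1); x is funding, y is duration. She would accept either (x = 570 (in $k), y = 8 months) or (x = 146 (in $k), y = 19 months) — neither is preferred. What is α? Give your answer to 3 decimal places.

α ≈ 0.388

Set the two utilities equal: 570^α·8^(1−α) = 146^α·19^(1−α).
(570/146)^α = (19/8)^(1−α); take logs: α·ln(570/146) = (1−α)·ln(19/8), i.e. α·1.362030 = (1−α)·0.864997.
So α/(1−α) = (0.864997)/(1.362030) = 0.635079, and α = 0.635079/1.635079 ≈ 0.388.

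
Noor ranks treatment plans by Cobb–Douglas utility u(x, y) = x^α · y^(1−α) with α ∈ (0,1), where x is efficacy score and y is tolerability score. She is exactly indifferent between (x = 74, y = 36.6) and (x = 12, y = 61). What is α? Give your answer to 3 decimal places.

The Cobb–Douglas utilities coincide, so 74^α·36.6^(1−α) = 12^α·61^(1−α).
Taking logs: α·ln 74 + (1−α)·ln 36.6 = α·ln 12 + (1−α)·ln 61, i.e. α·1.819158 = (1−α)·0.510826.
So α/(1−α) = (0.510826)/(1.819158) = 0.280804, and α = 0.280804/1.280804 ≈ 0.219.

α ≈ 0.219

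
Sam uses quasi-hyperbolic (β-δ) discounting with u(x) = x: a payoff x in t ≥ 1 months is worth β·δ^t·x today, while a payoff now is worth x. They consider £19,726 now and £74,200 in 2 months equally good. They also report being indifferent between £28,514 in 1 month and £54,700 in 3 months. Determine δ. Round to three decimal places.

From the later pair, β·δ^1·28514 = β·δ^3·54700; dividing through, δ^2 = 28514/54700 = 0.52128, so δ = 0.72200.

δ ≈ 0.722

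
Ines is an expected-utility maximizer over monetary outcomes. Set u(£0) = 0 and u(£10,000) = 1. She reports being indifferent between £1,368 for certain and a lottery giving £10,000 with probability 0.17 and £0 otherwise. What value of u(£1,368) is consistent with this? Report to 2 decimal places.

0.17

u(£1,368) equals the lottery's expected utility: 0.17·1 + 0.83·0 = 0.17.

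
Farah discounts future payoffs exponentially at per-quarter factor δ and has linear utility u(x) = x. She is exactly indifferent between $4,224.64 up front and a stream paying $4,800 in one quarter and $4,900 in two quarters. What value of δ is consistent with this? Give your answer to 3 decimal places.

Equating present values: 4224.64 = 4800δ + 4900δ².
So 4900δ² + 4800δ − 4224.64 = 0.
The positive root is δ = [−4800 + √(4800² + 4·4900·4224.64)] / (2·4900) = (−4800 + 10288.000)/9800 ≈ 0.560.

δ ≈ 0.560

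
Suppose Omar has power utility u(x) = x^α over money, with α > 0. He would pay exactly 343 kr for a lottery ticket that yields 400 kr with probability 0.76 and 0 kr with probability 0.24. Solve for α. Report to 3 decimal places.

α ≈ 1.785

Since u(0) = 0, the lottery's EU is 0.76·400^α.
Indifference: 343^α = 0.76·400^α, so (343/400)^α = 0.76.
Take logs: α = ln 0.76 / ln(343/400) ≈ 1.78514.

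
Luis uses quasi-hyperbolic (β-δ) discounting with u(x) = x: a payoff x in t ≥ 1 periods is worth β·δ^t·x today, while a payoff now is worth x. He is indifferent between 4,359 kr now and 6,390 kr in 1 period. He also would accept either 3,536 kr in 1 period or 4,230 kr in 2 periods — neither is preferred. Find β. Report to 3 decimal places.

Both payoffs in the second observation are in the future, so β drops out: δ^1·3536 = δ^2·4230 ⇒ δ = 3536/4230 = 0.83593.
Now use the now-vs-future pair: 4359 = β·δ·6390 gives β = 4359/(0.83593·6390) ≈ 0.816.

β ≈ 0.816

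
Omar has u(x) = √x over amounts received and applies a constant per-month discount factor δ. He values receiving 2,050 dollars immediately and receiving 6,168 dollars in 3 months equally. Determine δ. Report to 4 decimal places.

δ ≈ 0.8323

The payoff in 3 months is discounted by δ^3, so u(2050) = δ^3·u(6168) and δ^3 = u(2050)/u(6168).
With u(x) = √x: δ^3 = √2050/√6168 = √(2050/6168) = 0.57651.
So δ = 0.57651^(1/3) ≈ 0.8323.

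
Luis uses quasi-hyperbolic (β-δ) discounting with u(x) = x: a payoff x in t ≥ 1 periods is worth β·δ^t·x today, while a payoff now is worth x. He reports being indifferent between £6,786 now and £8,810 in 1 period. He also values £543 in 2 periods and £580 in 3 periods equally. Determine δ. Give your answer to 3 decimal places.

δ ≈ 0.936

The second indifference involves only future payoffs, so β cancels: β·δ^2·543 = β·δ^3·580, giving δ = 543/580 = 0.93621.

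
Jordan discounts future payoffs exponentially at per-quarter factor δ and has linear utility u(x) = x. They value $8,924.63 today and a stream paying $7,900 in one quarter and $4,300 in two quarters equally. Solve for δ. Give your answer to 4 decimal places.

δ ≈ 0.7900

Present value of the stream is 7900·δ + 4300·δ². Indifference gives 7900δ + 4300δ² = 8924.63.
Rearranged: 4300δ² + 7900δ − 8924.63 = 0.
The positive root is δ = [−7900 + √(7900² + 4·4300·8924.63)] / (2·4300) = (−7900 + 14694.000)/8600 ≈ 0.7900.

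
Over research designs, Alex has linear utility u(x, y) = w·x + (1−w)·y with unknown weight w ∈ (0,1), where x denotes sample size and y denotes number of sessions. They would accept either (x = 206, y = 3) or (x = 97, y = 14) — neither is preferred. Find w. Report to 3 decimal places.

Indifference: w·206 + (1−w)·3 = w·97 + (1−w)·14.
w·(206−97) = (1−w)·(14−3), i.e. w·109 = (1−w)·11.
The marginal rate of substitution is 11/109, so w = 11/(109+11) = 0.092.

w = 0.092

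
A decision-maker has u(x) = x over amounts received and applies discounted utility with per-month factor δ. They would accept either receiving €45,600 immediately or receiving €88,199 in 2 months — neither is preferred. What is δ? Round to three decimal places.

Equating discounted utilities: u(45600) = δ^2·u(88199) ⇒ δ^2 = u(45600)/u(88199).
With u(x) = x: δ^2 = 45600/88199 = 0.51701.
Hence δ = (0.51701)^(1/2) = 0.71904.

δ ≈ 0.719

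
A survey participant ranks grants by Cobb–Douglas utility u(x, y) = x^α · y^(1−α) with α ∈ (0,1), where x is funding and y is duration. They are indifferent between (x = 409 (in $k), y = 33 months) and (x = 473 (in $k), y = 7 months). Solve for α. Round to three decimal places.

α ≈ 0.914

Set the two utilities equal: 409^α·33^(1−α) = 473^α·7^(1−α).
Rearrange to (409/473)^α = (7/33)^(1−α) and take logs: α·-0.145380 = (1−α)·-1.550597.
So α/(1−α) = (-1.550597)/(-0.145380) = 10.665821, and α = 10.665821/11.665821 ≈ 0.914.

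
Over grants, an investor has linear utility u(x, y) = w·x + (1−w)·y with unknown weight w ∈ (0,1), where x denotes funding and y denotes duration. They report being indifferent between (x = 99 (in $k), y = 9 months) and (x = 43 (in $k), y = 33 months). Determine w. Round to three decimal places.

w = 0.300

u(99,9) = u(43,33) means w·99 + (1−w)·9 = w·43 + (1−w)·33.
w·(99−43) = (1−w)·(33−9), i.e. w·56 = (1−w)·24.
Hence w = 24/(56+24) = 24/80 = 0.300.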